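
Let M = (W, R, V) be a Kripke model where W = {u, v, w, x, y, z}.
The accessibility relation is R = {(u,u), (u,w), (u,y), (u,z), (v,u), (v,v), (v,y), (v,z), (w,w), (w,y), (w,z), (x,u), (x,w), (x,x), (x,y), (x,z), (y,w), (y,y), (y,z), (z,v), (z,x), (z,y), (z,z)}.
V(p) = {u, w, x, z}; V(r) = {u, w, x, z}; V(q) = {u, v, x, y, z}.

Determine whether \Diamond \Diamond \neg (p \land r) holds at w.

Recall that \Diamond ψ holds at a world iff ψ holds at some accessible world.
At w: \Diamond \Diamond \neg (p \land r) requires \Diamond \neg (p \land r) at some successor in {w, y, z}.
  \Diamond \neg (p \land r) holds at w, so \Diamond \Diamond \neg (p \land r) is true at w.
    At w: \Diamond \neg (p \land r) requires \neg (p \land r) at some successor in {w, y, z}.
      \neg (p \land r) holds at y, so \Diamond \neg (p \land r) is true at w.

Yes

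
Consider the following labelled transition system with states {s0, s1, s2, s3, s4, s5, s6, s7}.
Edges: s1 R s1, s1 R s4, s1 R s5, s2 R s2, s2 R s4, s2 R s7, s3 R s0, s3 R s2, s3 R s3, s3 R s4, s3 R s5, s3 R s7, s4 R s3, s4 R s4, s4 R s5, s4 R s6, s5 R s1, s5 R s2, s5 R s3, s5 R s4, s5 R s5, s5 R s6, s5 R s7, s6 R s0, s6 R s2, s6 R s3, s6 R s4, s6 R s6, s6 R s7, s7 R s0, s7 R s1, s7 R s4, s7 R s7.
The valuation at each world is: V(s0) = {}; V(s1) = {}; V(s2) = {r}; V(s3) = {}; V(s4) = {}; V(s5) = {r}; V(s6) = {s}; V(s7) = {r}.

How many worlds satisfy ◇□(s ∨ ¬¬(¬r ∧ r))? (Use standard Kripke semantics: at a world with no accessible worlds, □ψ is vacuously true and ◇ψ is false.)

3

Let φ = ◇□(s ∨ ¬¬(¬r ∧ r)). Evaluate φ at each world:
  s0 (successors ∅): φ is false.
  s1 (successors {s1, s4, s5}): φ is false.
  s2 (successors {s2, s4, s7}): φ is false.
  s3 (successors {s0, s2, s3, s4, s5, s7}): φ is true.
  s4 (successors {s3, s4, s5, s6}): φ is false.
  s5 (successors {s1, s2, s3, s4, s5, s6, s7}): φ is false.
  s6 (successors {s0, s2, s3, s4, s6, s7}): φ is true.
  s7 (successors {s0, s1, s4, s7}): φ is true.
For instance, at s2:
  At s2: ◇□(s ∨ ¬¬(¬r ∧ r)) requires □(s ∨ ¬¬(¬r ∧ r)) at some successor in {s2, s4, s7}.
    At s2: □(s ∨ ¬¬(¬r ∧ r)) is false.
    At s4: □(s ∨ ¬¬(¬r ∧ r)) is false.
    At s7: □(s ∨ ¬¬(¬r ∧ r)) is false.
  So ◇□(s ∨ ¬¬(¬r ∧ r)) is false at s2.
Satisfying worlds: {s3, s6, s7}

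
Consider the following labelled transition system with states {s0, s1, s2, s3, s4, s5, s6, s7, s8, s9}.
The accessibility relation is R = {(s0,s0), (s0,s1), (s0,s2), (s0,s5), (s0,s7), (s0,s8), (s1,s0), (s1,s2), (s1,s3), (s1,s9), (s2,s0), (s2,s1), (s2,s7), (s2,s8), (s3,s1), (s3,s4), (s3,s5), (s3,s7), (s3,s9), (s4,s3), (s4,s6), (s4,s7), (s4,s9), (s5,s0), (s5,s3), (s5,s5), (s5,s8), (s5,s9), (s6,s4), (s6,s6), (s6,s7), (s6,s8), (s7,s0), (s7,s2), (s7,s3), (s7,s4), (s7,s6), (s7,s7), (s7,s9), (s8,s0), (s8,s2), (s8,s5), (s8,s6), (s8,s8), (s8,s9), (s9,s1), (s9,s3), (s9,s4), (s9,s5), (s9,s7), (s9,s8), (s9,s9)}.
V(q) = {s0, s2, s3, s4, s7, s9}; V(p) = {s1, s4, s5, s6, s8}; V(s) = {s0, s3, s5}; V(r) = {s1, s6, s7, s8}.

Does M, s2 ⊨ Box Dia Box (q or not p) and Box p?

No

At s2: Box Dia Box (q or not p) is false, Box p is false, so Box Dia Box (q or not p) and Box p is false.
  At s2: Box Dia Box (q or not p) requires Dia Box (q or not p) at every successor {s0, s1, s7, s8}.
    Dia Box (q or not p) fails at s1, so Box Dia Box (q or not p) is false at s2.
      At s1: Dia Box (q or not p) requires Box (q or not p) at some successor in {s0, s2, s3, s9}.
        At s0: Box (q or not p) is false.
        At s2: Box (q or not p) is false.
        At s3: Box (q or not p) is false.
        At s9: Box (q or not p) is false.
      So Dia Box (q or not p) is false at s1.
  At s2: Box p requires p at every successor {s0, s1, s7, s8}.
    p fails at s0, so Box p is false at s2.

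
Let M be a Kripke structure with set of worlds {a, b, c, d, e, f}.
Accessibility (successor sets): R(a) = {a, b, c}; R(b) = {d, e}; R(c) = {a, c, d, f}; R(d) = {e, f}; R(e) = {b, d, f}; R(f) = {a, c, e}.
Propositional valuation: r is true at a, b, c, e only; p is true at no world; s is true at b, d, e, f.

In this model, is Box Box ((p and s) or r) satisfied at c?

At c: Box Box ((p and s) or r) requires Box ((p and s) or r) at every successor {a, c, d, f}.
  Box ((p and s) or r) fails at c, so Box Box ((p and s) or r) is false at c.
    At c: Box ((p and s) or r) requires (p and s) or r at every successor {a, c, d, f}.
      (p and s) or r fails at d, so Box ((p and s) or r) is false at c.

No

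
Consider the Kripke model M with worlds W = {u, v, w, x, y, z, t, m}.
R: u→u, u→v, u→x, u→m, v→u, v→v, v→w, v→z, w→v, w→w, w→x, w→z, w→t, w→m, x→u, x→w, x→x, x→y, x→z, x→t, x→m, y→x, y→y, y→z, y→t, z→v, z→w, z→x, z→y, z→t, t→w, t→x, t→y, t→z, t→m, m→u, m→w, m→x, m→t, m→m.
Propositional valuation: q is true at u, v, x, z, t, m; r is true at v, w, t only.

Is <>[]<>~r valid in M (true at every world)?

Yes

Let φ = <>[]<>~r. Evaluate φ at each world:
  u (successors {u, v, x, m}): φ is true.
  v (successors {u, v, w, z}): φ is true.
  w (successors {v, w, x, z, t, m}): φ is true.
  x (successors {u, w, x, y, z, t, m}): φ is true.
  y (successors {x, y, z, t}): φ is true.
  z (successors {v, w, x, y, t}): φ is true.
  t (successors {w, x, y, z, m}): φ is true.
  m (successors {u, w, x, t, m}): φ is true.
For instance, at u:
  At u: <>[]<>~r requires []<>~r at some successor in {u, v, x, m}.
    []<>~r holds at u, so <>[]<>~r is true at u.
      At u: []<>~r requires <>~r at every successor {u, v, x, m}.
        At u: <>~r is true.
        At v: <>~r is true.
        At x: <>~r is true.
        At m: <>~r is true.
      So []<>~r is true at u.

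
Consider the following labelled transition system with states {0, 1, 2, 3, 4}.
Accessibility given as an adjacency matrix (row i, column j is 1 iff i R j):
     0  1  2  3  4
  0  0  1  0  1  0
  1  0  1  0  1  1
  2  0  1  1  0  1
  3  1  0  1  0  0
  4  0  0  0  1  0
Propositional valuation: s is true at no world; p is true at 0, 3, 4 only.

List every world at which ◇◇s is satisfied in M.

none

Let φ = ◇◇s. Evaluate φ at each world:
  0 (successors {1, 3}): φ is false.
  1 (successors {1, 3, 4}): φ is false.
  2 (successors {1, 2, 4}): φ is false.
  3 (successors {0, 2}): φ is false.
  4 (successors {3}): φ is false.
For instance, at 3:
  At 3: ◇◇s requires ◇s at some successor in {0, 2}.
    At 0: ◇s is false.
    At 2: ◇s is false.
  So ◇◇s is false at 3.
Satisfying worlds: none.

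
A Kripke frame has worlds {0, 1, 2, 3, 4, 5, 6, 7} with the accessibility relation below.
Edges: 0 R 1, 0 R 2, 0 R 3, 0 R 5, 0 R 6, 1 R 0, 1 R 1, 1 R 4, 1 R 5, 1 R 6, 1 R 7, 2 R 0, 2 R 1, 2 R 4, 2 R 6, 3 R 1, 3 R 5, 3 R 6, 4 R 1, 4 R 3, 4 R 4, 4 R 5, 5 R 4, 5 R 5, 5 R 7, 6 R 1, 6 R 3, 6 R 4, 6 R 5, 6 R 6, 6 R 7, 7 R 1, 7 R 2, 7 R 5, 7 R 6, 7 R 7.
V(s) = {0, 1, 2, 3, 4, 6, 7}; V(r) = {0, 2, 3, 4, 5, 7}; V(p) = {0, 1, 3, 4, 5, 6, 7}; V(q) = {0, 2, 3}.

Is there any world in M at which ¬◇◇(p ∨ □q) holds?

Let φ = ¬◇◇(p ∨ □q). Evaluate φ at each world:
  0 (successors {1, 2, 3, 5, 6}): φ is false.
  1 (successors {0, 1, 4, 5, 6, 7}): φ is false.
  2 (successors {0, 1, 4, 6}): φ is false.
  3 (successors {1, 5, 6}): φ is false.
  4 (successors {1, 3, 4, 5}): φ is false.
  5 (successors {4, 5, 7}): φ is false.
  6 (successors {1, 3, 4, 5, 6, 7}): φ is false.
  7 (successors {1, 2, 5, 6, 7}): φ is false.
For instance, at 4:
  At 4: ◇◇(p ∨ □q) is true, so ¬◇◇(p ∨ □q) is false.
    At 4: ◇◇(p ∨ □q) requires ◇(p ∨ □q) at some successor in {1, 3, 4, 5}.
      ◇(p ∨ □q) holds at 1, so ◇◇(p ∨ □q) is true at 4.

No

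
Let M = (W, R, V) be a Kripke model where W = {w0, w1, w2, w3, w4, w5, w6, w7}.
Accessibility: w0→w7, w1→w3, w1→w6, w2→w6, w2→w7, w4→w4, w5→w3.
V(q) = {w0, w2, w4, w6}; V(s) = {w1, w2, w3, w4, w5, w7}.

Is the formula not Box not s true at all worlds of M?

Recall that Box ψ holds at a world iff ψ holds at every accessible world, and Dia ψ holds iff ψ holds at some accessible world.
Let φ = not Box not s. Evaluate φ at each world:
  w0 (successors {w7}): φ is true.
  w1 (successors {w3, w6}): φ is true.
  w2 (successors {w6, w7}): φ is true.
  w3 (successors ∅): φ is false.
  w4 (successors {w4}): φ is true.
  w5 (successors {w3}): φ is true.
  w6 (successors ∅): φ is false.
  w7 (successors ∅): φ is false.
Detail at w3 (counterexample):
  At w3: Box not s is true, so not Box not s is false.
    At w3: no accessible worlds, so Box not s holds vacuously.

No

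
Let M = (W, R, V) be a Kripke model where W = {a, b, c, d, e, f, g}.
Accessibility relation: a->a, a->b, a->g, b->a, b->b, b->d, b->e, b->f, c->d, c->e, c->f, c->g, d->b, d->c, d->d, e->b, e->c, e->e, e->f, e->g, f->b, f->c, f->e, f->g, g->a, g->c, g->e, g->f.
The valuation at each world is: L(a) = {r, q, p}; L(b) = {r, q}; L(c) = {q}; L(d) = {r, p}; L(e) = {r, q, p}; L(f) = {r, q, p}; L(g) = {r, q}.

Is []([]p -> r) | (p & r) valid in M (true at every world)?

Recall that []ψ holds at a world iff ψ holds at every accessible world, and <>ψ holds iff ψ holds at some accessible world.
Let φ = []([]p -> r) | (p & r). Evaluate φ at each world:
  a (successors {a, b, g}): φ is true.
  b (successors {a, b, d, e, f}): φ is true.
  c (successors {d, e, f, g}): φ is true.
  d (successors {b, c, d}): φ is true.
  e (successors {b, c, e, f, g}): φ is true.
  f (successors {b, c, e, g}): φ is true.
  g (successors {a, c, e, f}): φ is true.
For instance, at g:
  At g: []([]p -> r) is true, p & r is false, so []([]p -> r) | (p & r) is true.
    At g: []([]p -> r) requires []p -> r at every successor {a, c, e, f}.
      At a: []p -> r is true.
      At c: []p -> r is true.
      At e: []p -> r is true.
      At f: []p -> r is true.
    So []([]p -> r) is true at g.

Yes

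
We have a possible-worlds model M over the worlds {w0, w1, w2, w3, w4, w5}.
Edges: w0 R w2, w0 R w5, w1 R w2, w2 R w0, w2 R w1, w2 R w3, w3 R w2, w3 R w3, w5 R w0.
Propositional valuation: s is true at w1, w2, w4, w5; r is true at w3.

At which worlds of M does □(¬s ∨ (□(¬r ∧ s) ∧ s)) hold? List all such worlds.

Recall that □ψ holds at a world iff ψ holds at every accessible world, and ◇ψ holds iff ψ holds at some accessible world.
Let φ = □(¬s ∨ (□(¬r ∧ s) ∧ s)). Evaluate φ at each world:
  w0 (successors {w2, w5}): φ is false.
  w1 (successors {w2}): φ is false.
  w2 (successors {w0, w1, w3}): φ is true.
  w3 (successors {w2, w3}): φ is false.
  w4 (successors ∅): φ is true.
  w5 (successors {w0}): φ is true.
For instance, at w2:
  At w2: □(¬s ∨ (□(¬r ∧ s) ∧ s)) requires ¬s ∨ (□(¬r ∧ s) ∧ s) at every successor {w0, w1, w3}.
      At w0: ¬s is true, □(¬r ∧ s) ∧ s is false, so ¬s ∨ (□(¬r ∧ s) ∧ s) is true.
      At w1: ¬s is false, □(¬r ∧ s) ∧ s is true, so ¬s ∨ (□(¬r ∧ s) ∧ s) is true.
      At w3: ¬s is true, □(¬r ∧ s) ∧ s is false, so ¬s ∨ (□(¬r ∧ s) ∧ s) is true.
  So □(¬s ∨ (□(¬r ∧ s) ∧ s)) is true at w2.
Satisfying worlds: {w2, w4, w5}

w2, w4, w5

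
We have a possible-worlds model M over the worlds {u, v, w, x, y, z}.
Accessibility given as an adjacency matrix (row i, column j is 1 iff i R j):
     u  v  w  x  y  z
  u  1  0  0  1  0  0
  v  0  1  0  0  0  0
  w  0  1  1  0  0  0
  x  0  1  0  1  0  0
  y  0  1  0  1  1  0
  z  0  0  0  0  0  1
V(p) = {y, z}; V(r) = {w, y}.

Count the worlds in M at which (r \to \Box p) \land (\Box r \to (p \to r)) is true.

Let φ = (r \to \Box p) \land (\Box r \to (p \to r)). Evaluate φ at each world:
  u (successors {u, x}): φ is true.
  v (successors {v}): φ is true.
  w (successors {v, w}): φ is false.
  x (successors {v, x}): φ is true.
  y (successors {v, x, y}): φ is false.
  z (successors {z}): φ is true.
For instance, at v:
  At v: r \to \Box p is true, \Box r \to (p \to r) is true, so (r \to \Box p) \land (\Box r \to (p \to r)) is true.
    At v: r is false, \Box p is false, so r \to \Box p is true.
      At v: \Box p requires p at every successor {v}.
        p fails at v, so \Box p is false at v.
    At v: \Box r is false, p \to r is true, so \Box r \to (p \to r) is true.
      At v: \Box r requires r at every successor {v}.
        r fails at v, so \Box r is false at v.
Satisfying worlds: {u, v, x, z}

4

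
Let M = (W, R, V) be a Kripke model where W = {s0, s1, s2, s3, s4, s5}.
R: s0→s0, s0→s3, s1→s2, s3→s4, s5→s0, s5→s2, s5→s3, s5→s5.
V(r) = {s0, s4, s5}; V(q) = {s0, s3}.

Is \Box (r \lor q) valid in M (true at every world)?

No

Let φ = \Box (r \lor q). Evaluate φ at each world:
  s0 (successors {s0, s3}): φ is true.
  s1 (successors {s2}): φ is false.
  s2 (successors ∅): φ is true.
  s3 (successors {s4}): φ is true.
  s4 (successors ∅): φ is true.
  s5 (successors {s0, s2, s3, s5}): φ is false.
Detail at s1 (counterexample):
  At s1: \Box (r \lor q) requires r \lor q at every successor {s2}.
    r \lor q fails at s2, so \Box (r \lor q) is false at s1.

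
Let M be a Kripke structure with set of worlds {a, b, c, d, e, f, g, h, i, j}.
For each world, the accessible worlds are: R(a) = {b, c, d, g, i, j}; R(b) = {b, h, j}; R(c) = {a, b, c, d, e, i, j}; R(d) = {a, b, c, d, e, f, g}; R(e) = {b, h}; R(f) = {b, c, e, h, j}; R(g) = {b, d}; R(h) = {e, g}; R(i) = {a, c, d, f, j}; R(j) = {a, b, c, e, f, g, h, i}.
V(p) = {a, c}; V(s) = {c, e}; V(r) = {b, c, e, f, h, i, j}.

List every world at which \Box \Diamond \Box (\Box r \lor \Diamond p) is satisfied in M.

Recall that \Box ψ holds at a world iff ψ holds at every accessible world, and \Diamond ψ holds iff ψ holds at some accessible world.
Let φ = \Box \Diamond \Box (\Box r \lor \Diamond p). Evaluate φ at each world:
  a (successors {b, c, d, g, i, j}): φ is false.
  b (successors {b, h, j}): φ is false.
  c (successors {a, b, c, d, e, i, j}): φ is false.
  d (successors {a, b, c, d, e, f, g}): φ is false.
  e (successors {b, h}): φ is false.
  f (successors {b, c, e, h, j}): φ is false.
  g (successors {b, d}): φ is false.
  h (successors {e, g}): φ is false.
  i (successors {a, c, d, f, j}): φ is true.
  j (successors {a, b, c, e, f, g, h, i}): φ is false.
For instance, at d:
  At d: \Box \Diamond \Box (\Box r \lor \Diamond p) requires \Diamond \Box (\Box r \lor \Diamond p) at every successor {a, b, c, d, e, f, g}.
    \Diamond \Box (\Box r \lor \Diamond p) fails at b, so \Box \Diamond \Box (\Box r \lor \Diamond p) is false at d.
      At b: \Diamond \Box (\Box r \lor \Diamond p) requires \Box (\Box r \lor \Diamond p) at some successor in {b, h, j}.
        At b: \Box (\Box r \lor \Diamond p) is false.
        At h: \Box (\Box r \lor \Diamond p) is false.
        At j: \Box (\Box r \lor \Diamond p) is false.
      So \Diamond \Box (\Box r \lor \Diamond p) is false at b.
Satisfying worlds: {i}

i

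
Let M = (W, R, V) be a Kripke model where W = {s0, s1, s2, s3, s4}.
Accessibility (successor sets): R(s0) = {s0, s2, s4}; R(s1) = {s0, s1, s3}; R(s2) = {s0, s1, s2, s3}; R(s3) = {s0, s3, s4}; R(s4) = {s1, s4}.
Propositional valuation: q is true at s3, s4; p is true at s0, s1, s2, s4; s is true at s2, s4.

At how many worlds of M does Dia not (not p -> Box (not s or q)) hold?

0

Let φ = Dia not (not p -> Box (not s or q)). Evaluate φ at each world:
  s0 (successors {s0, s2, s4}): φ is false.
  s1 (successors {s0, s1, s3}): φ is false.
  s2 (successors {s0, s1, s2, s3}): φ is false.
  s3 (successors {s0, s3, s4}): φ is false.
  s4 (successors {s1, s4}): φ is false.
For instance, at s3:
  At s3: Dia not (not p -> Box (not s or q)) requires not (not p -> Box (not s or q)) at some successor in {s0, s3, s4}.
    At s0: not (not p -> Box (not s or q)) is false.
    At s3: not (not p -> Box (not s or q)) is false.
    At s4: not (not p -> Box (not s or q)) is false.
  So Dia not (not p -> Box (not s or q)) is false at s3.
Satisfying worlds: none.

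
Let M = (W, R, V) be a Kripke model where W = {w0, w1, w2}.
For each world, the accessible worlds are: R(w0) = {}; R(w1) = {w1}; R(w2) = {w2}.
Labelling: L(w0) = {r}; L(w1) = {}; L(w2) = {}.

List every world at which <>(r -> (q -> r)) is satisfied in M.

w1, w2

Recall that <>ψ holds at a world iff ψ holds at some accessible world.
Let φ = <>(r -> (q -> r)). Evaluate φ at each world:
  w0 (successors ∅): φ is false.
  w1 (successors {w1}): φ is true.
  w2 (successors {w2}): φ is true.
For instance, at w2:
  At w2: <>(r -> (q -> r)) requires r -> (q -> r) at some successor in {w2}.
    r -> (q -> r) holds at w2, so <>(r -> (q -> r)) is true at w2.
Satisfying worlds: {w1, w2}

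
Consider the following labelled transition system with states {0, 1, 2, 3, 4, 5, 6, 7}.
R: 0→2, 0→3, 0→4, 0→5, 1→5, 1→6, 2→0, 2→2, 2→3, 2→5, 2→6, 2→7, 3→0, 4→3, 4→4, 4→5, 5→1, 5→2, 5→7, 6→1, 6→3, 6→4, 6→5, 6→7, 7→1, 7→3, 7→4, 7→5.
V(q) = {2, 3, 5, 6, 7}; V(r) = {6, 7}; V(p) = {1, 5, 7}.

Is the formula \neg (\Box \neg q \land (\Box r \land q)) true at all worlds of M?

Yes

Recall that \Box ψ holds at a world iff ψ holds at every accessible world, and \Diamond ψ holds iff ψ holds at some accessible world.
Let φ = \neg (\Box \neg q \land (\Box r \land q)). Evaluate φ at each world:
  0 (successors {2, 3, 4, 5}): φ is true.
  1 (successors {5, 6}): φ is true.
  2 (successors {0, 2, 3, 5, 6, 7}): φ is true.
  3 (successors {0}): φ is true.
  4 (successors {3, 4, 5}): φ is true.
  5 (successors {1, 2, 7}): φ is true.
  6 (successors {1, 3, 4, 5, 7}): φ is true.
  7 (successors {1, 3, 4, 5}): φ is true.
For instance, at 0:
  At 0: \Box \neg q \land (\Box r \land q) is false, so \neg (\Box \neg q \land (\Box r \land q)) is true.
    At 0: \Box \neg q is false, \Box r \land q is false, so \Box \neg q \land (\Box r \land q) is false.
      At 0: \Box \neg q requires \neg q at every successor {2, 3, 4, 5}.
        \neg q fails at 2, so \Box \neg q is false at 0.
      At 0: \Box r is false, q is false, so \Box r \land q is false.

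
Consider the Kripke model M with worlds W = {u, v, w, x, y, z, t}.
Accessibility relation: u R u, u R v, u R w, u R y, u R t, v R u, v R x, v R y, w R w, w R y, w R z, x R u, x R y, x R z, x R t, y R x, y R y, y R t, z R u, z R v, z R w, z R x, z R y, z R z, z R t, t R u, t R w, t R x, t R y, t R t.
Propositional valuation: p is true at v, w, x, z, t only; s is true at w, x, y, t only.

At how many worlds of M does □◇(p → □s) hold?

7

Recall that □ψ holds at a world iff ψ holds at every accessible world, and ◇ψ holds iff ψ holds at some accessible world.
Let φ = □◇(p → □s). Evaluate φ at each world:
  u (successors {u, v, w, y, t}): φ is true.
  v (successors {u, x, y}): φ is true.
  w (successors {w, y, z}): φ is true.
  x (successors {u, y, z, t}): φ is true.
  y (successors {x, y, t}): φ is true.
  z (successors {u, v, w, x, y, z, t}): φ is true.
  t (successors {u, w, x, y, t}): φ is true.
For instance, at z:
  At z: □◇(p → □s) requires ◇(p → □s) at every successor {u, v, w, x, y, z, t}.
    At u: ◇(p → □s) is true.
    At v: ◇(p → □s) is true.
    At w: ◇(p → □s) is true.
    At x: ◇(p → □s) is true.
    At y: ◇(p → □s) is true.
    At z: ◇(p → □s) is true.
    At t: ◇(p → □s) is true.
  So □◇(p → □s) is true at z.
Satisfying worlds: {u, v, w, x, y, z, t}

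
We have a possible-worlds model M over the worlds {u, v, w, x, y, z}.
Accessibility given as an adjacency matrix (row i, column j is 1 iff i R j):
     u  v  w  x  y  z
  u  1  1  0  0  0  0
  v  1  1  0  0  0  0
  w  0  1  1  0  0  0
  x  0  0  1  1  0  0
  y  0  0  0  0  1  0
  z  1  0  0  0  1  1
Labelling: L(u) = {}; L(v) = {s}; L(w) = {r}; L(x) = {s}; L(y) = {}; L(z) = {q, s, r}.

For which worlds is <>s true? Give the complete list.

Let φ = <>s. Evaluate φ at each world:
  u (successors {u, v}): φ is true.
  v (successors {u, v}): φ is true.
  w (successors {v, w}): φ is true.
  x (successors {w, x}): φ is true.
  y (successors {y}): φ is false.
  z (successors {u, y, z}): φ is true.
For instance, at y:
  At y: <>s requires s at some successor in {y}.
    At y: s is false.
  So <>s is false at y.
Satisfying worlds: {u, v, w, x, z}

u, v, w, x, z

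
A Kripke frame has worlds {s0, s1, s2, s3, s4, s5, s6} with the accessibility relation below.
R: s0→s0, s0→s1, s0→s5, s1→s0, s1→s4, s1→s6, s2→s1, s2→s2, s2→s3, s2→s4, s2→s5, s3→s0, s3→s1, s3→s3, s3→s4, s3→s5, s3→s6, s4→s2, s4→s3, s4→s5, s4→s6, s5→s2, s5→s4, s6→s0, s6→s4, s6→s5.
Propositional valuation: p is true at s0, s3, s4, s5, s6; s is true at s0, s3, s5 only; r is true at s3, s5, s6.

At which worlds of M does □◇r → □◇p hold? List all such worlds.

Let φ = □◇r → □◇p. Evaluate φ at each world:
  s0 (successors {s0, s1, s5}): φ is true.
  s1 (successors {s0, s4, s6}): φ is true.
  s2 (successors {s1, s2, s3, s4, s5}): φ is true.
  s3 (successors {s0, s1, s3, s4, s5, s6}): φ is true.
  s4 (successors {s2, s3, s5, s6}): φ is true.
  s5 (successors {s2, s4}): φ is true.
  s6 (successors {s0, s4, s5}): φ is true.
For instance, at s4:
  At s4: □◇r is false, □◇p is true, so □◇r → □◇p is true.
    At s4: □◇r requires ◇r at every successor {s2, s3, s5, s6}.
      ◇r fails at s5, so □◇r is false at s4.
    At s4: □◇p requires ◇p at every successor {s2, s3, s5, s6}.
      At s2: ◇p is true.
      At s3: ◇p is true.
      At s5: ◇p is true.
      At s6: ◇p is true.
    So □◇p is true at s4.
Satisfying worlds: {s0, s1, s2, s3, s4, s5, s6}

s0, s1, s2, s3, s4, s5, s6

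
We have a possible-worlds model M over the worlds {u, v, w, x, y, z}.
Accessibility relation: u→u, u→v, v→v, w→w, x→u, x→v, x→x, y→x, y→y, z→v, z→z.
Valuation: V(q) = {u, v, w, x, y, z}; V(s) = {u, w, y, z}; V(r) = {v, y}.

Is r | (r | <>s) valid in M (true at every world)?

Yes

Recall that <>ψ holds at a world iff ψ holds at some accessible world.
Let φ = r | (r | <>s). Evaluate φ at each world:
  u (successors {u, v}): φ is true.
  v (successors {v}): φ is true.
  w (successors {w}): φ is true.
  x (successors {u, v, x}): φ is true.
  y (successors {x, y}): φ is true.
  z (successors {v, z}): φ is true.
For instance, at x:
  At x: r is false, r | <>s is true, so r | (r | <>s) is true.
    At x: r is false, <>s is true, so r | <>s is true.
      At x: <>s requires s at some successor in {u, v, x}.
        s holds at u, so <>s is true at x.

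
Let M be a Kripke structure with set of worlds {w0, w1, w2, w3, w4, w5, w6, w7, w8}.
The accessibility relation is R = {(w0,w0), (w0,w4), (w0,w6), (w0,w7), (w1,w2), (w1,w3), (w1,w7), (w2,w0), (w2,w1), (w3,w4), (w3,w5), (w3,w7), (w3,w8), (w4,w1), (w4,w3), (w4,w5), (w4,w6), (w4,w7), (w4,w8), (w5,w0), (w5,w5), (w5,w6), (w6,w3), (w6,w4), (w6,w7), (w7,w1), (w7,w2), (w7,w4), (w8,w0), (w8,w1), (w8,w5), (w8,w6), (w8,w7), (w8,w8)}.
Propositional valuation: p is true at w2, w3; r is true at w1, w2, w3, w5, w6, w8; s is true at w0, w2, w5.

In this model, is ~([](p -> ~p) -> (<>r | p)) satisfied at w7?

At w7: [](p -> ~p) -> (<>r | p) is true, so ~([](p -> ~p) -> (<>r | p)) is false.
  At w7: [](p -> ~p) is false, <>r | p is true, so [](p -> ~p) -> (<>r | p) is true.
    At w7: [](p -> ~p) requires p -> ~p at every successor {w1, w2, w4}.
      p -> ~p fails at w2, so [](p -> ~p) is false at w7.
    At w7: <>r is true, p is false, so <>r | p is true.
      At w7: <>r requires r at some successor in {w1, w2, w4}.
        r holds at w1, so <>r is true at w7.

No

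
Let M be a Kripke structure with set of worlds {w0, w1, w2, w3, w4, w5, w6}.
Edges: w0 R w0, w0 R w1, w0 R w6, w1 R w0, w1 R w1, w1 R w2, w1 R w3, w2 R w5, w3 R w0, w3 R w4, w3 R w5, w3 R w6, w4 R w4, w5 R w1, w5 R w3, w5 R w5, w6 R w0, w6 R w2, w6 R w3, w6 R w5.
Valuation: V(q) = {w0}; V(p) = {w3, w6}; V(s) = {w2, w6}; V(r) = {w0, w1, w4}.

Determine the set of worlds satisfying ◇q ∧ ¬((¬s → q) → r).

w6

Let φ = ◇q ∧ ¬((¬s → q) → r). Evaluate φ at each world:
  w0 (successors {w0, w1, w6}): φ is false.
  w1 (successors {w0, w1, w2, w3}): φ is false.
  w2 (successors {w5}): φ is false.
  w3 (successors {w0, w4, w5, w6}): φ is false.
  w4 (successors {w4}): φ is false.
  w5 (successors {w1, w3, w5}): φ is false.
  w6 (successors {w0, w2, w3, w5}): φ is true.
For instance, at w2:
  At w2: ◇q is false, ¬((¬s → q) → r) is true, so ◇q ∧ ¬((¬s → q) → r) is false.
    At w2: ◇q requires q at some successor in {w5}.
      At w5: q is false.
    So ◇q is false at w2.
Satisfying worlds: {w6}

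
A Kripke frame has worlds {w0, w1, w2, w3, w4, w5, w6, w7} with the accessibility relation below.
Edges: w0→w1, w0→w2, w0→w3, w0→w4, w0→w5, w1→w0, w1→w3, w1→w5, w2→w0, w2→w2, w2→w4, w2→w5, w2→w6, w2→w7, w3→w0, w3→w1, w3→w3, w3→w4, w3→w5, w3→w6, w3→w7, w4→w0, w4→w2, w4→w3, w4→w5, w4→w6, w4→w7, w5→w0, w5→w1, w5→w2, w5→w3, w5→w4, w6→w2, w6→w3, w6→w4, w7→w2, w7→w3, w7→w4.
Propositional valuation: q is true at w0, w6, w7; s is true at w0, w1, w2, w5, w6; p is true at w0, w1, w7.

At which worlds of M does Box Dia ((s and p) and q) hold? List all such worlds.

Let φ = Box Dia ((s and p) and q). Evaluate φ at each world:
  w0 (successors {w1, w2, w3, w4, w5}): φ is true.
  w1 (successors {w0, w3, w5}): φ is false.
  w2 (successors {w0, w2, w4, w5, w6, w7}): φ is false.
  w3 (successors {w0, w1, w3, w4, w5, w6, w7}): φ is false.
  w4 (successors {w0, w2, w3, w5, w6, w7}): φ is false.
  w5 (successors {w0, w1, w2, w3, w4}): φ is false.
  w6 (successors {w2, w3, w4}): φ is true.
  w7 (successors {w2, w3, w4}): φ is true.
For instance, at w6:
  At w6: Box Dia ((s and p) and q) requires Dia ((s and p) and q) at every successor {w2, w3, w4}.
      At w2: Dia ((s and p) and q) requires (s and p) and q at some successor in {w0, w2, w4, w5, w6, w7}.
        (s and p) and q holds at w0, so Dia ((s and p) and q) is true at w2.
      At w3: Dia ((s and p) and q) requires (s and p) and q at some successor in {w0, w1, w3, w4, w5, w6, w7}.
        (s and p) and q holds at w0, so Dia ((s and p) and q) is true at w3.
      At w4: Dia ((s and p) and q) requires (s and p) and q at some successor in {w0, w2, w3, w5, w6, w7}.
        (s and p) and q holds at w0, so Dia ((s and p) and q) is true at w4.
  So Box Dia ((s and p) and q) is true at w6.
Satisfying worlds: {w0, w6, w7}

w0, w6, w7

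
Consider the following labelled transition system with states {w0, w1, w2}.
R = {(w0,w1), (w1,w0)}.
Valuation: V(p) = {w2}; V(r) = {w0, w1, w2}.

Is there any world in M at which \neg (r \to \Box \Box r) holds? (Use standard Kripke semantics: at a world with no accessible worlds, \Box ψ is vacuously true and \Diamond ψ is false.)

No

Let φ = \neg (r \to \Box \Box r). Evaluate φ at each world:
  w0 (successors {w1}): φ is false.
  w1 (successors {w0}): φ is false.
  w2 (successors ∅): φ is false.
For instance, at w1:
  At w1: r \to \Box \Box r is true, so \neg (r \to \Box \Box r) is false.
    At w1: r is true, \Box \Box r is true, so r \to \Box \Box r is true.
      At w1: \Box \Box r requires \Box r at every successor {w0}.
        At w0: \Box r is true.
      So \Box \Box r is true at w1.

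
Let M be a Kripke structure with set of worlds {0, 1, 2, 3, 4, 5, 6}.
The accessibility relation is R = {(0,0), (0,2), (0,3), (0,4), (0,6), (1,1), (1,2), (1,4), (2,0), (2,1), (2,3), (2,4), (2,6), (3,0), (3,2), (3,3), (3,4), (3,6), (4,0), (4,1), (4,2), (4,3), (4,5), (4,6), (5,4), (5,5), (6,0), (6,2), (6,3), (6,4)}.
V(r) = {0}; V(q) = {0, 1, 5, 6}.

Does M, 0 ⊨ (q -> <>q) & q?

Recall that <>ψ holds at a world iff ψ holds at some accessible world.
At 0: q -> <>q is true, q is true, so (q -> <>q) & q is true.
  At 0: q is true, <>q is true, so q -> <>q is true.
    At 0: <>q requires q at some successor in {0, 2, 3, 4, 6}.
      q holds at 0, so <>q is true at 0.

Yes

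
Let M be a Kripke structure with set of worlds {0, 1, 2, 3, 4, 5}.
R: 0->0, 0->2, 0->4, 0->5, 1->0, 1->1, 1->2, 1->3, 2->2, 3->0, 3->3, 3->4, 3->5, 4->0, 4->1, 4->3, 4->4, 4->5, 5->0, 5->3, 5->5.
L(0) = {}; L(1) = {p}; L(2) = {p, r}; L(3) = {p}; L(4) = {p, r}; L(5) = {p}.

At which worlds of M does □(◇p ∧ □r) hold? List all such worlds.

Let φ = □(◇p ∧ □r). Evaluate φ at each world:
  0 (successors {0, 2, 4, 5}): φ is false.
  1 (successors {0, 1, 2, 3}): φ is false.
  2 (successors {2}): φ is true.
  3 (successors {0, 3, 4, 5}): φ is false.
  4 (successors {0, 1, 3, 4, 5}): φ is false.
  5 (successors {0, 3, 5}): φ is false.
For instance, at 1:
  At 1: □(◇p ∧ □r) requires ◇p ∧ □r at every successor {0, 1, 2, 3}.
    ◇p ∧ □r fails at 0, so □(◇p ∧ □r) is false at 1.
      At 0: ◇p is true, □r is false, so ◇p ∧ □r is false.
Satisfying worlds: {2}

2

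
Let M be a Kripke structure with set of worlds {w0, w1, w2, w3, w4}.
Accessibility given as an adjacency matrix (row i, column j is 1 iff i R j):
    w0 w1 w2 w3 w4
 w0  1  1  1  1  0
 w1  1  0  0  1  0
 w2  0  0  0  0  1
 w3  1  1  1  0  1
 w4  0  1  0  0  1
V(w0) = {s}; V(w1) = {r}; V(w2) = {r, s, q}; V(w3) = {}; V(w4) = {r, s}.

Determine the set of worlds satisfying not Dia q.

Let φ = not Dia q. Evaluate φ at each world:
  w0 (successors {w0, w1, w2, w3}): φ is false.
  w1 (successors {w0, w3}): φ is true.
  w2 (successors {w4}): φ is true.
  w3 (successors {w0, w1, w2, w4}): φ is false.
  w4 (successors {w1, w4}): φ is true.
For instance, at w0:
  At w0: Dia q is true, so not Dia q is false.
    At w0: Dia q requires q at some successor in {w0, w1, w2, w3}.
      q holds at w2, so Dia q is true at w0.
Satisfying worlds: {w1, w2, w4}

w1, w2, w4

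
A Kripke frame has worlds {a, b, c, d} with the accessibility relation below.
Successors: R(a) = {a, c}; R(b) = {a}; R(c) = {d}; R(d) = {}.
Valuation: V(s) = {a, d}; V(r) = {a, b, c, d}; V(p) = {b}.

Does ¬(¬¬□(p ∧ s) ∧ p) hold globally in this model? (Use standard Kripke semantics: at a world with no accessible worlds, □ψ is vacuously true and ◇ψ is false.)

Yes

Let φ = ¬(¬¬□(p ∧ s) ∧ p). Evaluate φ at each world:
  a (successors {a, c}): φ is true.
  b (successors {a}): φ is true.
  c (successors {d}): φ is true.
  d (successors ∅): φ is true.
For instance, at b:
  At b: ¬¬□(p ∧ s) ∧ p is false, so ¬(¬¬□(p ∧ s) ∧ p) is true.
    At b: ¬¬□(p ∧ s) is false, p is true, so ¬¬□(p ∧ s) ∧ p is false.
      At b: ¬□(p ∧ s) is true, so ¬¬□(p ∧ s) is false.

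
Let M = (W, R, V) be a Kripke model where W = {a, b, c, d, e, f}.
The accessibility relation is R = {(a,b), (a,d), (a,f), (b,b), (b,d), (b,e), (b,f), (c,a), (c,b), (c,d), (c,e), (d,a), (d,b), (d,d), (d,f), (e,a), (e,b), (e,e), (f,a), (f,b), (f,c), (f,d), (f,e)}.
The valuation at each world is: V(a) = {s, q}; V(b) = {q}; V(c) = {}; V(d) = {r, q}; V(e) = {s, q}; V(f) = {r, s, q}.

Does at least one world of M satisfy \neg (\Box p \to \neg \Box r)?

No

Let φ = \neg (\Box p \to \neg \Box r). Evaluate φ at each world:
  a (successors {b, d, f}): φ is false.
  b (successors {b, d, e, f}): φ is false.
  c (successors {a, b, d, e}): φ is false.
  d (successors {a, b, d, f}): φ is false.
  e (successors {a, b, e}): φ is false.
  f (successors {a, b, c, d, e}): φ is false.
For instance, at c:
  At c: \Box p \to \neg \Box r is true, so \neg (\Box p \to \neg \Box r) is false.
    At c: \Box p is false, \neg \Box r is true, so \Box p \to \neg \Box r is true.
      At c: \Box p requires p at every successor {a, b, d, e}.
        p fails at a, so \Box p is false at c.
      At c: \Box r is false, so \neg \Box r is true.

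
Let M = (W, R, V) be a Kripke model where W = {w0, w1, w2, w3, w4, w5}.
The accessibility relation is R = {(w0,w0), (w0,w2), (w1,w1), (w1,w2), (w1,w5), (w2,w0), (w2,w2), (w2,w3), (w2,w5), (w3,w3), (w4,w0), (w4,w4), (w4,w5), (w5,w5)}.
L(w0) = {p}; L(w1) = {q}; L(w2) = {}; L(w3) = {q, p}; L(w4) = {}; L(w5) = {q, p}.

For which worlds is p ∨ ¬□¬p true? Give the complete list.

w0, w1, w2, w3, w4, w5

Let φ = p ∨ ¬□¬p. Evaluate φ at each world:
  w0 (successors {w0, w2}): φ is true.
  w1 (successors {w1, w2, w5}): φ is true.
  w2 (successors {w0, w2, w3, w5}): φ is true.
  w3 (successors {w3}): φ is true.
  w4 (successors {w0, w4, w5}): φ is true.
  w5 (successors {w5}): φ is true.
For instance, at w2:
  At w2: p is false, ¬□¬p is true, so p ∨ ¬□¬p is true.
    At w2: □¬p is false, so ¬□¬p is true.
      At w2: □¬p requires ¬p at every successor {w0, w2, w3, w5}.
        ¬p fails at w0, so □¬p is false at w2.
Satisfying worlds: {w0, w1, w2, w3, w4, w5}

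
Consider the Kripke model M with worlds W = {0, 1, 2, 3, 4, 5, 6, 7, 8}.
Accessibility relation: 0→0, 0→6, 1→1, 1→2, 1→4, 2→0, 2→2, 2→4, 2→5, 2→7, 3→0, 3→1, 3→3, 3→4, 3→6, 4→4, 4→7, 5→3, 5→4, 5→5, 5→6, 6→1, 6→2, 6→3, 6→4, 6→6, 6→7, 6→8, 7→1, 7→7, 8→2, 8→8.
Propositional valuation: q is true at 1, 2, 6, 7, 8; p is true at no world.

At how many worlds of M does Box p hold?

Let φ = Box p. Evaluate φ at each world:
  0 (successors {0, 6}): φ is false.
  1 (successors {1, 2, 4}): φ is false.
  2 (successors {0, 2, 4, 5, 7}): φ is false.
  3 (successors {0, 1, 3, 4, 6}): φ is false.
  4 (successors {4, 7}): φ is false.
  5 (successors {3, 4, 5, 6}): φ is false.
  6 (successors {1, 2, 3, 4, 6, 7, 8}): φ is false.
  7 (successors {1, 7}): φ is false.
  8 (successors {2, 8}): φ is false.
For instance, at 3:
  At 3: Box p requires p at every successor {0, 1, 3, 4, 6}.
    p fails at 0, so Box p is false at 3.
Satisfying worlds: none.

0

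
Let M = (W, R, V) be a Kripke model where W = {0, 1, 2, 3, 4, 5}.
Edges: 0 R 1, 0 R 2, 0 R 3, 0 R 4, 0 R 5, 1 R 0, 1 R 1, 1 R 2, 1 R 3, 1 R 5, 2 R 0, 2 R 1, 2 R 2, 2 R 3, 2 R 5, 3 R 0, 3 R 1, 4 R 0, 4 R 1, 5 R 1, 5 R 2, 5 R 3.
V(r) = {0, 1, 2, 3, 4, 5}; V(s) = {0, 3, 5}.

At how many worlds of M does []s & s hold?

Let φ = []s & s. Evaluate φ at each world:
  0 (successors {1, 2, 3, 4, 5}): φ is false.
  1 (successors {0, 1, 2, 3, 5}): φ is false.
  2 (successors {0, 1, 2, 3, 5}): φ is false.
  3 (successors {0, 1}): φ is false.
  4 (successors {0, 1}): φ is false.
  5 (successors {1, 2, 3}): φ is false.
For instance, at 3:
  At 3: []s is false, s is true, so []s & s is false.
    At 3: []s requires s at every successor {0, 1}.
      s fails at 1, so []s is false at 3.
Satisfying worlds: none.

0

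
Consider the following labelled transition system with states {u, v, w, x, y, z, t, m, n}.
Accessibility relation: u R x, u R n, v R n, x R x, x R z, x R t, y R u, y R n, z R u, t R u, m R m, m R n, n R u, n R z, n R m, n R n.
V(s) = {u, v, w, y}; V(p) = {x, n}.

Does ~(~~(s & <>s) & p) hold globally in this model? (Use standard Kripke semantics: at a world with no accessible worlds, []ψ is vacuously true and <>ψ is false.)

Yes

Recall that <>ψ holds at a world iff ψ holds at some accessible world.
Let φ = ~(~~(s & <>s) & p). Evaluate φ at each world:
  u (successors {x, n}): φ is true.
  v (successors {n}): φ is true.
  w (successors ∅): φ is true.
  x (successors {x, z, t}): φ is true.
  y (successors {u, n}): φ is true.
  z (successors {u}): φ is true.
  t (successors {u}): φ is true.
  m (successors {m, n}): φ is true.
  n (successors {u, z, m, n}): φ is true.
For instance, at x:
  At x: ~~(s & <>s) & p is false, so ~(~~(s & <>s) & p) is true.
    At x: ~~(s & <>s) is false, p is true, so ~~(s & <>s) & p is false.
      At x: ~(s & <>s) is true, so ~~(s & <>s) is false.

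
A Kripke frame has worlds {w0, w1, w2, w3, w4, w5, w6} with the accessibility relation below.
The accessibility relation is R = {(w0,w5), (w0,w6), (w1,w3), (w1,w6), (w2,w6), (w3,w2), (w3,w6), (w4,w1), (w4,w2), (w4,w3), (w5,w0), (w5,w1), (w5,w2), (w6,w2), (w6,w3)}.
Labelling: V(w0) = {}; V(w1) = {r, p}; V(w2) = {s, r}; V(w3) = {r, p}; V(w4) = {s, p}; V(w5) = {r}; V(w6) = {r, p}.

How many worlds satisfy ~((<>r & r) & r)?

2

Let φ = ~((<>r & r) & r). Evaluate φ at each world:
  w0 (successors {w5, w6}): φ is true.
  w1 (successors {w3, w6}): φ is false.
  w2 (successors {w6}): φ is false.
  w3 (successors {w2, w6}): φ is false.
  w4 (successors {w1, w2, w3}): φ is true.
  w5 (successors {w0, w1, w2}): φ is false.
  w6 (successors {w2, w3}): φ is false.
For instance, at w3:
  At w3: (<>r & r) & r is true, so ~((<>r & r) & r) is false.
    At w3: <>r & r is true, r is true, so (<>r & r) & r is true.
      At w3: <>r is true, r is true, so <>r & r is true.
Satisfying worlds: {w0, w4}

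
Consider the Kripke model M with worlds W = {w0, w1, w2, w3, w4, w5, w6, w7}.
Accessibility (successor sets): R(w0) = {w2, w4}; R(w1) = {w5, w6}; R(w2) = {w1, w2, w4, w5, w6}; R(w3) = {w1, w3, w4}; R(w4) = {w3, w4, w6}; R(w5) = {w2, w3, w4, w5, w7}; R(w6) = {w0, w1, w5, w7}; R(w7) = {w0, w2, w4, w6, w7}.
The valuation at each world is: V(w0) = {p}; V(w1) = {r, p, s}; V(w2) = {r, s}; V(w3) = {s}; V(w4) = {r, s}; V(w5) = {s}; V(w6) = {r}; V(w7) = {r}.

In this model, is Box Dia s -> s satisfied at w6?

Recall that Box ψ holds at a world iff ψ holds at every accessible world, and Dia ψ holds iff ψ holds at some accessible world.
At w6: Box Dia s is true, s is false, so Box Dia s -> s is false.
  At w6: Box Dia s requires Dia s at every successor {w0, w1, w5, w7}.
    At w0: Dia s is true.
    At w1: Dia s is true.
    At w5: Dia s is true.
    At w7: Dia s is true.
  So Box Dia s is true at w6.

No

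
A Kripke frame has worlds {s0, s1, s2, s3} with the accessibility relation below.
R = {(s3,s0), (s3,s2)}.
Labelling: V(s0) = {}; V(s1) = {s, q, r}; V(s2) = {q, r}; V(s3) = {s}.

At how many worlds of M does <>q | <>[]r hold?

Let φ = <>q | <>[]r. Evaluate φ at each world:
  s0 (successors ∅): φ is false.
  s1 (successors ∅): φ is false.
  s2 (successors ∅): φ is false.
  s3 (successors {s0, s2}): φ is true.
For instance, at s3:
  At s3: <>q is true, <>[]r is true, so <>q | <>[]r is true.
    At s3: <>q requires q at some successor in {s0, s2}.
      q holds at s2, so <>q is true at s3.
    At s3: <>[]r requires []r at some successor in {s0, s2}.
      []r holds at s0, so <>[]r is true at s3.
Satisfying worlds: {s3}

1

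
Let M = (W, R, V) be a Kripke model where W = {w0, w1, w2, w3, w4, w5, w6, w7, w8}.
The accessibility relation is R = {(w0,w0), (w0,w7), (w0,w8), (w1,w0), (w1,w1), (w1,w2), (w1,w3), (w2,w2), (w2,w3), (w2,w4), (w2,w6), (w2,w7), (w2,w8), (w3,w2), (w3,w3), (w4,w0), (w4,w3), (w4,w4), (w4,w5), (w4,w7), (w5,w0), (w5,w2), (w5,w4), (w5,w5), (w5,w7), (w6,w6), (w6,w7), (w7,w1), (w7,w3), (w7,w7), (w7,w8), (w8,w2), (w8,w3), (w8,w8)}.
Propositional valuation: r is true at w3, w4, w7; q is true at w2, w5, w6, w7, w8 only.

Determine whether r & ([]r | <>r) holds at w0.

At w0: r is false, []r | <>r is true, so r & ([]r | <>r) is false.
  At w0: []r is false, <>r is true, so []r | <>r is true.
    At w0: []r requires r at every successor {w0, w7, w8}.
      r fails at w0, so []r is false at w0.
    At w0: <>r requires r at some successor in {w0, w7, w8}.
      r holds at w7, so <>r is true at w0.

No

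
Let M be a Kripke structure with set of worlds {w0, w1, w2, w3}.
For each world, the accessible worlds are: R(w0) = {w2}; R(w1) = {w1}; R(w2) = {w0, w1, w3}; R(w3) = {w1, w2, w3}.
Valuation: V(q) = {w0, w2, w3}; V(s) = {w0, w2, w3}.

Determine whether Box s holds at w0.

Yes

At w0: Box s requires s at every successor {w2}.
  At w2: s is true.
So Box s is true at w0.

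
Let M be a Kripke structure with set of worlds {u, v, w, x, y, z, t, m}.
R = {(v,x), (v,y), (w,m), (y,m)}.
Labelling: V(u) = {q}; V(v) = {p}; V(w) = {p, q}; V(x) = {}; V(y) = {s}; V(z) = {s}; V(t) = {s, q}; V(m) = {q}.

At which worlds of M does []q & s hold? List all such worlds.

y, z, t

Recall that []ψ holds at a world iff ψ holds at every accessible world, and <>ψ holds iff ψ holds at some accessible world.
Let φ = []q & s. Evaluate φ at each world:
  u (successors ∅): φ is false.
  v (successors {x, y}): φ is false.
  w (successors {m}): φ is false.
  x (successors ∅): φ is false.
  y (successors {m}): φ is true.
  z (successors ∅): φ is true.
  t (successors ∅): φ is true.
  m (successors ∅): φ is false.
For instance, at y:
  At y: []q is true, s is true, so []q & s is true.
    At y: []q requires q at every successor {m}.
      At m: q is true.
    So []q is true at y.
Satisfying worlds: {y, z, t}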